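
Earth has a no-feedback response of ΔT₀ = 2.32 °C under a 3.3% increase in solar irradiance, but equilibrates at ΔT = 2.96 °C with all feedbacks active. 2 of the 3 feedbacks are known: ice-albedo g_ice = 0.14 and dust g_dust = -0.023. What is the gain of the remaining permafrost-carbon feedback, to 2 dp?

0.10

Amplification A = ΔT/ΔT₀ = 2.96/2.32 = 1.276.
Total gain g = 1 − 1/A = 1 − 1/1.276 = 0.2163.
Known gains sum to 0.14 − 0.023 = 0.117.
g_pf = 0.2163 − 0.117 = 0.10.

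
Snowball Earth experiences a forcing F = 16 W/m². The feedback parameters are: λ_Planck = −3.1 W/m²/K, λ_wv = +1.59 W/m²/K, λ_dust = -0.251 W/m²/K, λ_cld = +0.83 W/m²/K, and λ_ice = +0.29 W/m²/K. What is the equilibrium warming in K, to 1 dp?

25.0 K

Net feedback parameter λ = (−3.1) + (+1.59) + (-0.251) + (+0.83) + (+0.29) = -0.641 W/m²/K.
ΔT = −F/λ = −16/(-0.641) = 25.0 K.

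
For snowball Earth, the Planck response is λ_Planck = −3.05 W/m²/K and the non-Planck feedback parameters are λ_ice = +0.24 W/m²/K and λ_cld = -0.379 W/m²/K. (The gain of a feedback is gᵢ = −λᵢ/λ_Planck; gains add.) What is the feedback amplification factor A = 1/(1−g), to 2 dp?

0.96

Convert to gains: g_ice = 0.24/3.05 = 0.07869; g_cld = -0.379/3.05 = -0.1243.
Total gain g = -0.04561.
A = 1/(1 + 0.04561) = 0.96.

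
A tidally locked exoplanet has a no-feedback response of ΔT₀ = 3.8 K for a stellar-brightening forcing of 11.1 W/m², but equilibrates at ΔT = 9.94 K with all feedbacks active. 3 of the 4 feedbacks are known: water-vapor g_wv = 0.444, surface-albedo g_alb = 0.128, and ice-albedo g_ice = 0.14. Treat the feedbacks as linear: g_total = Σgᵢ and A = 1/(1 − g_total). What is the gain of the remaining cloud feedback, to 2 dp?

-0.09

Amplification A = ΔT/ΔT₀ = 9.94/3.8 = 2.616.
Total gain g = 1 − 1/A = 1 − 1/2.616 = 0.6177.
Known gains sum to 0.444 + 0.128 + 0.14 = 0.712.
g_cld = 0.6177 − 0.712 = -0.09.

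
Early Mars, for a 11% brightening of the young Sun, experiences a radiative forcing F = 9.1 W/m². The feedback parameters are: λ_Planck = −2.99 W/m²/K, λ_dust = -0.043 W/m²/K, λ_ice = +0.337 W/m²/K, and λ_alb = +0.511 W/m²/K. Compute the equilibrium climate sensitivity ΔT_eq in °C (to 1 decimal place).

Net feedback parameter λ = (−2.99) + (-0.043) + (+0.337) + (+0.511) = -2.185 W/m²/K.
ΔT = −F/λ = −9.1/(-2.185) = 4.2 °C.

4.2 °C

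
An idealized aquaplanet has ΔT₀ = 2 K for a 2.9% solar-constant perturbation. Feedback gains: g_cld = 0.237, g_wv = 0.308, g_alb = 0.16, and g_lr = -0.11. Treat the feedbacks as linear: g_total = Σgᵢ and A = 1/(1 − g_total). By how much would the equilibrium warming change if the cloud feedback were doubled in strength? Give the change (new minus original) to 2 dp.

Original: g = 0.595, ΔT = 2/(1−0.595) = 4.9383 K.
With doubled cloud: g' = 0.832, ΔT' = 2/(1−0.832) = 11.9048 K.
Change = 11.9048 − 4.9383 = 6.97 K.

6.97 K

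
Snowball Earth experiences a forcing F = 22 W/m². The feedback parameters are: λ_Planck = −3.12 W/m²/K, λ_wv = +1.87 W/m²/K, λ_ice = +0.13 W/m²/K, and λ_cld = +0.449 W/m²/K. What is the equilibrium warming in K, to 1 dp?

32.8 K

Net feedback parameter λ = (−3.12) + (+1.87) + (+0.13) + (+0.449) = -0.671 W/m²/K.
ΔT = −F/λ = −22/(-0.671) = 32.8 K.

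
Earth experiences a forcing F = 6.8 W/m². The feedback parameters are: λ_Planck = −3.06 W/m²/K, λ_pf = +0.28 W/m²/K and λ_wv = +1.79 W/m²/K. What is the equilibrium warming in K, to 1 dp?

6.9 K

Net feedback parameter λ = (−3.06) + (+0.28) + (+1.79) = -0.99 W/m²/K.
ΔT = −F/λ = −6.8/(-0.99) = 6.9 K.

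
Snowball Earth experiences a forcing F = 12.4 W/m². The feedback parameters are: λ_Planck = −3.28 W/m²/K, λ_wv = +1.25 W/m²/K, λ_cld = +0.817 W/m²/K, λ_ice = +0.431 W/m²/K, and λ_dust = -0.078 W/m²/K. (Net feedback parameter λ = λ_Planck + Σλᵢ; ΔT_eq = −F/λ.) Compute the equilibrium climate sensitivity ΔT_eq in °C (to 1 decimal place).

14.4 °C

Net feedback parameter λ = (−3.28) + (+1.25) + (+0.817) + (+0.431) + (-0.078) = -0.86 W/m²/K.
ΔT = −F/λ = −12.4/(-0.86) = 14.4 °C.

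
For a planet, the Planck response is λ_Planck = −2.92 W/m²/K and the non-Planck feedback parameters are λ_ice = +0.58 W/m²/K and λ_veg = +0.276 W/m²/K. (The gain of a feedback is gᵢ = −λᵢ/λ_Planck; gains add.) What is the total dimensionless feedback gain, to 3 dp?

0.293

Convert to gains: g_ice = 0.58/2.92 = 0.1986; g_veg = 0.276/2.92 = 0.09452.
Total gain g = 0.29312.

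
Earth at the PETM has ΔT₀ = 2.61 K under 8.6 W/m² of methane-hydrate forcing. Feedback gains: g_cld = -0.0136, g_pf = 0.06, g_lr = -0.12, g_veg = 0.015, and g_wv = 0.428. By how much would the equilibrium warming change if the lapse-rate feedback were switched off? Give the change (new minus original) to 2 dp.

Original: g = 0.3694, ΔT = 2.61/(1−0.3694) = 4.1389 K.
Without lapse-rate: g' = 0.4894, ΔT' = 2.61/(1−0.4894) = 5.1116 K.
Change = 5.1116 − 4.1389 = 0.97 K.

0.97 K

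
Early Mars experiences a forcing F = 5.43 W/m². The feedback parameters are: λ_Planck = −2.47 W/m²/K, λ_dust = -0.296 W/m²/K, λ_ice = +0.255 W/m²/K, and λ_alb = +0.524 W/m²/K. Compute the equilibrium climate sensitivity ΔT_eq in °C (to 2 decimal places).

Net feedback parameter λ = (−2.47) + (-0.296) + (+0.255) + (+0.524) = -1.987 W/m²/K.
ΔT = −F/λ = −5.43/(-1.987) = 2.73 °C.

2.73 °C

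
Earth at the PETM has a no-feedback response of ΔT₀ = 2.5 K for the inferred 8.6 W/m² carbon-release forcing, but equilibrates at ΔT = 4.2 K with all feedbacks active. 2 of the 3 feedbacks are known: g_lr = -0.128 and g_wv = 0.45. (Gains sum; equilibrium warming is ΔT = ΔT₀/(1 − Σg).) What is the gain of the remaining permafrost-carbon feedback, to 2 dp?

0.08

Amplification A = ΔT/ΔT₀ = 4.2/2.5 = 1.68.
Total gain g = 1 − 1/A = 1 − 1/1.68 = 0.4048.
Known gains sum to -0.128 + 0.45 = 0.322.
g_pf = 0.4048 − 0.322 = 0.08.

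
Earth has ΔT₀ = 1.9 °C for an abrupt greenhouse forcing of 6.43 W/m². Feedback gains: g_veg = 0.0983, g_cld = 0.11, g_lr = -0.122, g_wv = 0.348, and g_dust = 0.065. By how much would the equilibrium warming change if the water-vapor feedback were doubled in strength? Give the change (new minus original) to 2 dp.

8.65 °C

Original: g = 0.4993, ΔT = 1.9/(1−0.4993) = 3.7947 °C.
With doubled water-vapor: g' = 0.8473, ΔT' = 1.9/(1−0.8473) = 12.4427 °C.
Change = 12.4427 − 3.7947 = 8.65 °C.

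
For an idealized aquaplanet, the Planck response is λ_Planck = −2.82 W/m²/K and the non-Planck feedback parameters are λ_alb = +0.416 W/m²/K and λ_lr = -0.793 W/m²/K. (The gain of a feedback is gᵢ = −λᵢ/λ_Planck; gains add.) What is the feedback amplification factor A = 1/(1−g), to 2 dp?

Convert to gains: g_alb = 0.416/2.82 = 0.1475; g_lr = -0.793/2.82 = -0.2812.
Total gain g = -0.1337.
A = 1/(1 + 0.1337) = 0.88.

0.88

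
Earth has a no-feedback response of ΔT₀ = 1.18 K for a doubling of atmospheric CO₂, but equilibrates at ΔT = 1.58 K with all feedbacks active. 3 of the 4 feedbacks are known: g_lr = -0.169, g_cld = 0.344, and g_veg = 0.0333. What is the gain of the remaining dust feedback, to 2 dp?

0.04

Amplification A = ΔT/ΔT₀ = 1.58/1.18 = 1.339.
Total gain g = 1 − 1/A = 1 − 1/1.339 = 0.2532.
Known gains sum to -0.169 + 0.344 + 0.0333 = 0.2083.
g_dust = 0.2532 − 0.2083 = 0.04.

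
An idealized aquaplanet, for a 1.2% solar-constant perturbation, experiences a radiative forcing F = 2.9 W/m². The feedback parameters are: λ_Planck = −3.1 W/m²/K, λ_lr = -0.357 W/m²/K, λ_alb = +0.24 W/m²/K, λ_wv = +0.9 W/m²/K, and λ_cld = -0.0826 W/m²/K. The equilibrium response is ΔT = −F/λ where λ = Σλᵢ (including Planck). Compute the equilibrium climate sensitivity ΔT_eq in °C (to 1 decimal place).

1.2 °C

Net feedback parameter λ = (−3.1) + (-0.357) + (+0.24) + (+0.9) + (-0.0826) = -2.3996 W/m²/K.
ΔT = −F/λ = −2.9/(-2.3996) = 1.2 °C.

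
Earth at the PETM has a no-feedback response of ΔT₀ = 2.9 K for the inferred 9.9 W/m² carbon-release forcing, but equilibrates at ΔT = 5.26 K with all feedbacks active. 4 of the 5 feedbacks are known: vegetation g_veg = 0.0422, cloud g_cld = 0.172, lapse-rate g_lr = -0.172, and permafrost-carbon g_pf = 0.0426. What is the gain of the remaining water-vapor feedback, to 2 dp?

Amplification A = ΔT/ΔT₀ = 5.26/2.9 = 1.814.
Total gain g = 1 − 1/A = 1 − 1/1.814 = 0.4487.
Known gains sum to 0.0422 + 0.172 − 0.172 + 0.0426 = 0.0848.
g_wv = 0.4487 − 0.0848 = 0.36.

0.36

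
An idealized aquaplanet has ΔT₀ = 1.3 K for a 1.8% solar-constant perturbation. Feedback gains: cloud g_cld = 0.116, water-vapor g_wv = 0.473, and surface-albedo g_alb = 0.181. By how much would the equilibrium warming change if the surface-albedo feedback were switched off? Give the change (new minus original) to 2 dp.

-2.49 K

Original: g = 0.77, ΔT = 1.3/(1−0.77) = 5.6522 K.
Without surface-albedo: g' = 0.589, ΔT' = 1.3/(1−0.589) = 3.1630 K.
Change = 3.1630 − 5.6522 = -2.49 K.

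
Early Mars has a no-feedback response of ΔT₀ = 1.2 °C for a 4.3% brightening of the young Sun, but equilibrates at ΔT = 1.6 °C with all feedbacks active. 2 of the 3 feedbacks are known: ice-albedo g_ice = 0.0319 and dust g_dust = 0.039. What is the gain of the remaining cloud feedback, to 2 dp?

Amplification A = ΔT/ΔT₀ = 1.6/1.2 = 1.333.
Total gain g = 1 − 1/A = 1 − 1/1.333 = 0.2498.
Known gains sum to 0.0319 + 0.039 = 0.0709.
g_cld = 0.2498 − 0.0709 = 0.18.

0.18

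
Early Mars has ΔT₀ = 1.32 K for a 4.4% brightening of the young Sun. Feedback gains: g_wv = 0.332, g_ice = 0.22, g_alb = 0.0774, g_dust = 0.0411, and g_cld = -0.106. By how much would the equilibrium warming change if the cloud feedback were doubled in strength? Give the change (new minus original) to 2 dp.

-0.59 K

Original: g = 0.5645, ΔT = 1.32/(1−0.5645) = 3.0310 K.
With doubled cloud: g' = 0.4585, ΔT' = 1.32/(1−0.4585) = 2.4377 K.
Change = 2.4377 − 3.0310 = -0.59 K.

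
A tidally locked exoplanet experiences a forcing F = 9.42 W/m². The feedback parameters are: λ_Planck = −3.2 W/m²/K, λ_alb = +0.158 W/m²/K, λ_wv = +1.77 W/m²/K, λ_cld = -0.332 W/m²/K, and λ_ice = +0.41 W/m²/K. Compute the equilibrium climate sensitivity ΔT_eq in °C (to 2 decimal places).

7.89 °C

Net feedback parameter λ = (−3.2) + (+0.158) + (+1.77) + (-0.332) + (+0.41) = -1.194 W/m²/K.
ΔT = −F/λ = −9.42/(-1.194) = 7.89 °C.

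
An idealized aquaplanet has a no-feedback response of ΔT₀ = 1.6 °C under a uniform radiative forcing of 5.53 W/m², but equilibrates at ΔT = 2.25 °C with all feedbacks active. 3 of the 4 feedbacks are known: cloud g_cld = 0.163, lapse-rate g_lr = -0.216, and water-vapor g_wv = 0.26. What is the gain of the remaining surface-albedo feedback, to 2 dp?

0.08

Amplification A = ΔT/ΔT₀ = 2.25/1.6 = 1.406.
Total gain g = 1 − 1/A = 1 − 1/1.406 = 0.2888.
Known gains sum to 0.163 − 0.216 + 0.26 = 0.207.
g_alb = 0.2888 − 0.207 = 0.08.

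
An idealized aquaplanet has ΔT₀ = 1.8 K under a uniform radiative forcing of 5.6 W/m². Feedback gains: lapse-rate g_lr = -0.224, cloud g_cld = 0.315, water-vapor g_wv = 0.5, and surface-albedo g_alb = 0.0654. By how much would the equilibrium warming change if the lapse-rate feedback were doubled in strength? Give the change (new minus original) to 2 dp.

Original: g = 0.6564, ΔT = 1.8/(1−0.6564) = 5.2386 K.
With doubled lapse-rate: g' = 0.4324, ΔT' = 1.8/(1−0.4324) = 3.1712 K.
Change = 3.1712 − 5.2386 = -2.07 K.

-2.07 K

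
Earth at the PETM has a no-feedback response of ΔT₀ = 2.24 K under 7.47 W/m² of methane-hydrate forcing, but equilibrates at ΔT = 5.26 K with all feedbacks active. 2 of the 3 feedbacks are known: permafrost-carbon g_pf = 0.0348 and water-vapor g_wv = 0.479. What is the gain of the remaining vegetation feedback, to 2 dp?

0.06

Amplification A = ΔT/ΔT₀ = 5.26/2.24 = 2.348.
Total gain g = 1 − 1/A = 1 − 1/2.348 = 0.5741.
Known gains sum to 0.0348 + 0.479 = 0.5138.
g_veg = 0.5741 − 0.5138 = 0.06.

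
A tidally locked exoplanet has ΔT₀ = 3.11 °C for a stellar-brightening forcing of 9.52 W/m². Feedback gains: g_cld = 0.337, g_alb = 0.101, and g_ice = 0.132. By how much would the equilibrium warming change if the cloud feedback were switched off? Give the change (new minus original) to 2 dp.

Original: g = 0.57, ΔT = 3.11/(1−0.57) = 7.2326 °C.
Without cloud: g' = 0.233, ΔT' = 3.11/(1−0.233) = 4.0548 °C.
Change = 4.0548 − 7.2326 = -3.18 °C.

-3.18 °C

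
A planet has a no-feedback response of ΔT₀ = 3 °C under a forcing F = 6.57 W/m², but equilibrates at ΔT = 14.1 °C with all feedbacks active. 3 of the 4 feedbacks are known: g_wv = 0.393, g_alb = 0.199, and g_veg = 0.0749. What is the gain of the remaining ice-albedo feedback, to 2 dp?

Amplification A = ΔT/ΔT₀ = 14.1/3 = 4.7.
Total gain g = 1 − 1/A = 1 − 1/4.7 = 0.7872.
Known gains sum to 0.393 + 0.199 + 0.0749 = 0.6669.
g_ice = 0.7872 − 0.6669 = 0.12.

0.12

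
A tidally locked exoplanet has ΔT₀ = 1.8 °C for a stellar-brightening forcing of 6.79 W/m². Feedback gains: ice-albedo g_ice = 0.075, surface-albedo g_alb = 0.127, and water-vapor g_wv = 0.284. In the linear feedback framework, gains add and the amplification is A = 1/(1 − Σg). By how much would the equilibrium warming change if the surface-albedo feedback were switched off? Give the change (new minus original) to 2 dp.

-0.69 °C

Original: g = 0.486, ΔT = 1.8/(1−0.486) = 3.5019 °C.
Without surface-albedo: g' = 0.359, ΔT' = 1.8/(1−0.359) = 2.8081 °C.
Change = 2.8081 − 3.5019 = -0.69 °C.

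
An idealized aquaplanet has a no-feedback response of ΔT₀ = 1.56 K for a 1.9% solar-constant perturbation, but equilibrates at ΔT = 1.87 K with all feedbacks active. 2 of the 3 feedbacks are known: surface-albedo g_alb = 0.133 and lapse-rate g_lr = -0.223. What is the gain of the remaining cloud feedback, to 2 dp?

Amplification A = ΔT/ΔT₀ = 1.87/1.56 = 1.199.
Total gain g = 1 − 1/A = 1 − 1/1.199 = 0.166.
Known gains sum to 0.133 − 0.223 = -0.09.
g_cld = 0.166 + 0.09 = 0.26.

0.26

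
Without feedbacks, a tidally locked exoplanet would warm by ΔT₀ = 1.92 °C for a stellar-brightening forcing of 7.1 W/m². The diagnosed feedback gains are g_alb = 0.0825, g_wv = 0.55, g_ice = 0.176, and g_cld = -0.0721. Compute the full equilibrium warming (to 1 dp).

7.3 °C

Total gain g = 0.0825 + 0.55 + 0.176 − 0.0721 = 0.7364.
Amplification A = 1/(1 − 0.7364) = 3.794.
ΔT = 1.92 × 3.794 = 7.3 °C.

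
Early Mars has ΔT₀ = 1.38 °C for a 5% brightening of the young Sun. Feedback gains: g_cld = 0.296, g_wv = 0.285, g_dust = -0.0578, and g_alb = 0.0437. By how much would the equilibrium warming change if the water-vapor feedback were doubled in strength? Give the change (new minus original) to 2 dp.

Original: g = 0.5669, ΔT = 1.38/(1−0.5669) = 3.1863 °C.
With doubled water-vapor: g' = 0.8519, ΔT' = 1.38/(1−0.8519) = 9.3180 °C.
Change = 9.3180 − 3.1863 = 6.13 °C.

6.13 °C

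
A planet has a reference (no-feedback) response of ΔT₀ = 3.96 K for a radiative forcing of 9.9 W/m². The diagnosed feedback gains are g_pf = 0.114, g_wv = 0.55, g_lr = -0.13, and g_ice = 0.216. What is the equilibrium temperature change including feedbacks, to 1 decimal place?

15.8 K

Total gain g = 0.114 + 0.55 − 0.13 + 0.216 = 0.75.
Amplification A = 1/(1 − 0.75) = 4.
ΔT = 3.96 × 4 = 15.8 K.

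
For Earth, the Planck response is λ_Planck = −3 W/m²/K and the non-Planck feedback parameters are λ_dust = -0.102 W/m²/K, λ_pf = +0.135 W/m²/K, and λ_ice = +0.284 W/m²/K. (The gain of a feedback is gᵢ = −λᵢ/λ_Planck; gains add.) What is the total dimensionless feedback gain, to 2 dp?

Convert to gains: g_dust = -0.102/3 = -0.034; g_pf = 0.135/3 = 0.045; g_ice = 0.284/3 = 0.09467.
Total gain g = 0.10567.

0.11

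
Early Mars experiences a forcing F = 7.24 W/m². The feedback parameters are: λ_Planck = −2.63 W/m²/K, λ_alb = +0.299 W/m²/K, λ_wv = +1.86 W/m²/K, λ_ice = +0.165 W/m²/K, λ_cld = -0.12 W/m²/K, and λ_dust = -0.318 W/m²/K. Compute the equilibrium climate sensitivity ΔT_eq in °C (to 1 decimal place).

Net feedback parameter λ = (−2.63) + (+0.299) + (+1.86) + (+0.165) + (-0.12) + (-0.318) = -0.744 W/m²/K.
ΔT = −F/λ = −7.24/(-0.744) = 9.7 °C.

9.7 °C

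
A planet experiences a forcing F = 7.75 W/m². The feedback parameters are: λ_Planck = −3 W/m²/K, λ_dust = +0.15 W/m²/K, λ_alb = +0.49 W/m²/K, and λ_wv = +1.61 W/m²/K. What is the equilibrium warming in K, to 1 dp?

Net feedback parameter λ = (−3) + (+0.15) + (+0.49) + (+1.61) = -0.75 W/m²/K.
ΔT = −F/λ = −7.75/(-0.75) = 10.3 K.

10.3 K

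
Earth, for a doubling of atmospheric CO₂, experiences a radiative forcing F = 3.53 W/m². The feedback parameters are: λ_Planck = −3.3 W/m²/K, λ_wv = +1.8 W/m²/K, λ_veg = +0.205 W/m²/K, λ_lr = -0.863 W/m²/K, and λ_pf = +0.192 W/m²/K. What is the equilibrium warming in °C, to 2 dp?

1.80 °C

Net feedback parameter λ = (−3.3) + (+1.8) + (+0.205) + (-0.863) + (+0.192) = -1.966 W/m²/K.
ΔT = −F/λ = −3.53/(-1.966) = 1.80 °C.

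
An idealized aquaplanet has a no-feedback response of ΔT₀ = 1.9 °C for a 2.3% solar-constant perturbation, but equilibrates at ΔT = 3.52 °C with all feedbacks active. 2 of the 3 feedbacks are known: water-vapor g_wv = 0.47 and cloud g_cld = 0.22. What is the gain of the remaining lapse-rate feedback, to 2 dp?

Amplification A = ΔT/ΔT₀ = 3.52/1.9 = 1.853.
Total gain g = 1 − 1/A = 1 − 1/1.853 = 0.4603.
Known gains sum to 0.47 + 0.22 = 0.69.
g_lr = 0.4603 − 0.69 = -0.23.

-0.23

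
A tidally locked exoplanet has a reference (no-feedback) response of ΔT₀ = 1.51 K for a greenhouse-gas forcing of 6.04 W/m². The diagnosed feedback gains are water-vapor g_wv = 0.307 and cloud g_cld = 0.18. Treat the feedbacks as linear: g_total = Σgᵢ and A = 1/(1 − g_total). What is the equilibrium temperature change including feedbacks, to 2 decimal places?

2.94 K

Total gain g = 0.307 + 0.18 = 0.487.
Amplification A = 1/(1 − 0.487) = 1.949.
ΔT = 1.51 × 1.949 = 2.94 K.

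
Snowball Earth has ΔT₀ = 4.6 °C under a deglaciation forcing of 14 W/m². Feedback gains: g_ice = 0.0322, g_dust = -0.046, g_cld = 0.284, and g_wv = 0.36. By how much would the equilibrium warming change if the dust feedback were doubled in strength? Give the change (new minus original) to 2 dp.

-1.38 °C

Original: g = 0.6302, ΔT = 4.6/(1−0.6302) = 12.4392 °C.
With doubled dust: g' = 0.5842, ΔT' = 4.6/(1−0.5842) = 11.0630 °C.
Change = 11.0630 − 12.4392 = -1.38 °C.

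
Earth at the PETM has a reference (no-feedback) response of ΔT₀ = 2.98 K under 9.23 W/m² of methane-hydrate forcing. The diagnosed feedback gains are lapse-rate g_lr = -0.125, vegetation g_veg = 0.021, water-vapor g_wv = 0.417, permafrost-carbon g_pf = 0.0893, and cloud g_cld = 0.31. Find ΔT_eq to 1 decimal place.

Total gain g = -0.125 + 0.021 + 0.417 + 0.0893 + 0.31 = 0.7123.
Amplification A = 1/(1 − 0.7123) = 3.476.
ΔT = 2.98 × 3.476 = 10.4 K.

10.4 K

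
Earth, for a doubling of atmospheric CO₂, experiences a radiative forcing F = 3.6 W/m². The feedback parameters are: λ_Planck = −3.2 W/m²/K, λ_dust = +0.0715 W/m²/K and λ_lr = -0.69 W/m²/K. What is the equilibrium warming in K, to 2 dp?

0.94 K

Net feedback parameter λ = (−3.2) + (+0.0715) + (-0.69) = -3.8185 W/m²/K.
ΔT = −F/λ = −3.6/(-3.8185) = 0.94 K.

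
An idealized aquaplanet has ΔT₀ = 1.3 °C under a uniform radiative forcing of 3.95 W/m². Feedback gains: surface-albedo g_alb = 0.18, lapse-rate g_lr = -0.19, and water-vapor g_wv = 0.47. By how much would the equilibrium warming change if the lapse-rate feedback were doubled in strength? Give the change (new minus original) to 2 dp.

-0.63 °C

Original: g = 0.46, ΔT = 1.3/(1−0.46) = 2.4074 °C.
With doubled lapse-rate: g' = 0.27, ΔT' = 1.3/(1−0.27) = 1.7808 °C.
Change = 1.7808 − 2.4074 = -0.63 °C.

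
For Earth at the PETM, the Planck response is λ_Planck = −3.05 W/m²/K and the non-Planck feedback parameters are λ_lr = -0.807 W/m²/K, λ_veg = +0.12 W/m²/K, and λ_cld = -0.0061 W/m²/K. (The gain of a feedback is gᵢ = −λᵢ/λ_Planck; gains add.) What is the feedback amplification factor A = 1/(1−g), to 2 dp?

Convert to gains: g_lr = -0.807/3.05 = -0.2646; g_veg = 0.12/3.05 = 0.03934; g_cld = -0.0061/3.05 = -0.002.
Total gain g = -0.22726.
A = 1/(1 + 0.22726) = 0.81.

0.81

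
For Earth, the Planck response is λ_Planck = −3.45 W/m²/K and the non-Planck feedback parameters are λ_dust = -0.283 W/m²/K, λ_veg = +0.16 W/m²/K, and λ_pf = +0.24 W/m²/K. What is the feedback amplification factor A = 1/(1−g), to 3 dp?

1.035

Convert to gains: g_dust = -0.283/3.45 = -0.08203; g_veg = 0.16/3.45 = 0.04638; g_pf = 0.24/3.45 = 0.06957.
Total gain g = 0.03392.
A = 1/(1 − 0.03392) = 1.035.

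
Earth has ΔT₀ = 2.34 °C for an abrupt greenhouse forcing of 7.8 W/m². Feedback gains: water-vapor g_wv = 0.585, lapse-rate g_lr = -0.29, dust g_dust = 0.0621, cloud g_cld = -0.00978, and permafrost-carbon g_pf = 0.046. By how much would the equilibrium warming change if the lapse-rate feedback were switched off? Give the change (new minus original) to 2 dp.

3.53 °C

Original: g = 0.39332, ΔT = 2.34/(1−0.39332) = 3.8571 °C.
Without lapse-rate: g' = 0.68332, ΔT' = 2.34/(1−0.68332) = 7.3892 °C.
Change = 7.3892 − 3.8571 = 3.53 °C.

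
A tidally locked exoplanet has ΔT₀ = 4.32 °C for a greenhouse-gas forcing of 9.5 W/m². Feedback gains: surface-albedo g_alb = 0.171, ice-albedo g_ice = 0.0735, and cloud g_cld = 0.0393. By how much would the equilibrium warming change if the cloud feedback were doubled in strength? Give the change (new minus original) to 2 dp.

0.35 °C

Original: g = 0.2838, ΔT = 4.32/(1−0.2838) = 6.0318 °C.
With doubled cloud: g' = 0.3231, ΔT' = 4.32/(1−0.3231) = 6.3820 °C.
Change = 6.3820 − 6.0318 = 0.35 °C.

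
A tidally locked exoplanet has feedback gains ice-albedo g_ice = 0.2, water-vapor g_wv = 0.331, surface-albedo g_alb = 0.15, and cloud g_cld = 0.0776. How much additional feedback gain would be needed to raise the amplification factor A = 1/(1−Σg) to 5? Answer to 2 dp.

Current total gain = 0.7586.
Target gain for A = 5: g* = 1 − 1/5 = 0.8.
Additional gain needed = 0.8 − 0.7586 = 0.04.

0.04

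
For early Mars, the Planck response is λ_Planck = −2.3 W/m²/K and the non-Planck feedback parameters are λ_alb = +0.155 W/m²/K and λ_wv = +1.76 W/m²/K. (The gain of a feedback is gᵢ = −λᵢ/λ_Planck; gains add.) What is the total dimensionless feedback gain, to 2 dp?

Convert to gains: g_alb = 0.155/2.3 = 0.06739; g_wv = 1.76/2.3 = 0.7652.
Total gain g = 0.83259.

0.83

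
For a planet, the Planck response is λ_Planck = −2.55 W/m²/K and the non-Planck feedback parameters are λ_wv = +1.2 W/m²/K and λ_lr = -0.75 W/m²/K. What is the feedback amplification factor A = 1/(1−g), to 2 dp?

Convert to gains: g_wv = 1.2/2.55 = 0.4706; g_lr = -0.75/2.55 = -0.2941.
Total gain g = 0.1765.
A = 1/(1 − 0.1765) = 1.21.

1.21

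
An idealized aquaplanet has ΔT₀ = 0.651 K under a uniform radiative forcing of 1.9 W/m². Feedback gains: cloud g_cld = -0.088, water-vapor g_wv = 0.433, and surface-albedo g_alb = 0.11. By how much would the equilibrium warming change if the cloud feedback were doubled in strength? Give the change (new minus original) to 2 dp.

-0.17 K

Original: g = 0.455, ΔT = 0.651/(1−0.455) = 1.1945 K.
With doubled cloud: g' = 0.367, ΔT' = 0.651/(1−0.367) = 1.0284 K.
Change = 1.0284 − 1.1945 = -0.17 K.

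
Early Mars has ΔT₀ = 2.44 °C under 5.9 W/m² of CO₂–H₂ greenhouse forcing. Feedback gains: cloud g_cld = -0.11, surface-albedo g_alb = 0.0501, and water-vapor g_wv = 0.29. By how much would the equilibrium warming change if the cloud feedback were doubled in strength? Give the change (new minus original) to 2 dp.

Original: g = 0.2301, ΔT = 2.44/(1−0.2301) = 3.1692 °C.
With doubled cloud: g' = 0.1201, ΔT' = 2.44/(1−0.1201) = 2.7730 °C.
Change = 2.7730 − 3.1692 = -0.40 °C.

-0.40 °C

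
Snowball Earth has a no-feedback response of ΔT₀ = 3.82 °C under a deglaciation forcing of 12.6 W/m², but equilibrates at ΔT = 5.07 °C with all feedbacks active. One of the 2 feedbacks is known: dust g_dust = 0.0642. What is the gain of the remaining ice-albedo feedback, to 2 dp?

0.18

Amplification A = ΔT/ΔT₀ = 5.07/3.82 = 1.327.
Total gain g = 1 − 1/A = 1 − 1/1.327 = 0.2464.
The known gain is 0.0642.
g_ice = 0.2464 − 0.0642 = 0.18.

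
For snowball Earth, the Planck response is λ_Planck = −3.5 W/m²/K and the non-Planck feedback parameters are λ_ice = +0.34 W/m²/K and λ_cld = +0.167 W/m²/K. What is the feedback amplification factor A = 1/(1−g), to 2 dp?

1.17

Convert to gains: g_ice = 0.34/3.5 = 0.09714; g_cld = 0.167/3.5 = 0.04771.
Total gain g = 0.14485.
A = 1/(1 − 0.14485) = 1.17.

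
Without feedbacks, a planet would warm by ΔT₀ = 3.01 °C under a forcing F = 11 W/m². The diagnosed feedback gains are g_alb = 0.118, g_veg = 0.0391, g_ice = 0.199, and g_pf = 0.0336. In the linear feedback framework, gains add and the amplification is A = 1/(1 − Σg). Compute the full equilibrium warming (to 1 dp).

Total gain g = 0.118 + 0.0391 + 0.199 + 0.0336 = 0.3897.
Amplification A = 1/(1 − 0.3897) = 1.639.
ΔT = 3.01 × 1.639 = 4.9 °C.

4.9 °C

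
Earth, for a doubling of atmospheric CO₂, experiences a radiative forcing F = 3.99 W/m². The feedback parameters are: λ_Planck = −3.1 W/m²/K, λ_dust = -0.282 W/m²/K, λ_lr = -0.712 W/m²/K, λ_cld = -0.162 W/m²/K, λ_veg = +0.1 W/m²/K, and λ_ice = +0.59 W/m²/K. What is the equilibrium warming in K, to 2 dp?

Net feedback parameter λ = (−3.1) + (-0.282) + (-0.712) + (-0.162) + (+0.1) + (+0.59) = -3.566 W/m²/K.
ΔT = −F/λ = −3.99/(-3.566) = 1.12 K.

1.12 K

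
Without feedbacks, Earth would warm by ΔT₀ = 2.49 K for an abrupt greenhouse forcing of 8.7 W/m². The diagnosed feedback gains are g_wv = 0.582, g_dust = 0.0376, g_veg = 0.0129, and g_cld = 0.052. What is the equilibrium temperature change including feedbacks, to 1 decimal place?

7.9 K

Total gain g = 0.582 + 0.0376 + 0.0129 + 0.052 = 0.6845.
Amplification A = 1/(1 − 0.6845) = 3.17.
ΔT = 2.49 × 3.17 = 7.9 K.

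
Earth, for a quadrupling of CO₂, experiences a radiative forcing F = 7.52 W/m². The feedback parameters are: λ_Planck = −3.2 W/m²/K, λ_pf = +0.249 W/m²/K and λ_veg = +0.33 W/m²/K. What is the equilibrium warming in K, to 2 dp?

Net feedback parameter λ = (−3.2) + (+0.249) + (+0.33) = -2.621 W/m²/K.
ΔT = −F/λ = −7.52/(-2.621) = 2.87 K.

2.87 K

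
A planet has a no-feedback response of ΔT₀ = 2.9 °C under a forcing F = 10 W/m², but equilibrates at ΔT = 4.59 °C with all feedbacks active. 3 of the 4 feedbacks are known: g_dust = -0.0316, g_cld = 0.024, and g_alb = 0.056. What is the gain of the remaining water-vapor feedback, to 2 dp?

0.32

Amplification A = ΔT/ΔT₀ = 4.59/2.9 = 1.583.
Total gain g = 1 − 1/A = 1 − 1/1.583 = 0.3683.
Known gains sum to -0.0316 + 0.024 + 0.056 = 0.0484.
g_wv = 0.3683 − 0.0484 = 0.32.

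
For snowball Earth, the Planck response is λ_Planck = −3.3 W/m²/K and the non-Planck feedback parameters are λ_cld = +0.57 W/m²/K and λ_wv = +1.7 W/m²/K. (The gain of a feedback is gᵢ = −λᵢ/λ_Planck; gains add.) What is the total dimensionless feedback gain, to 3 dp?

0.688

Convert to gains: g_cld = 0.57/3.3 = 0.1727; g_wv = 1.7/3.3 = 0.5152.
Total gain g = 0.6879.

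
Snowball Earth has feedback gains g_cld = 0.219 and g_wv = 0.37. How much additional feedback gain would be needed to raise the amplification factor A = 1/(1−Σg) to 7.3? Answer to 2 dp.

0.27

Current total gain = 0.589.
Target gain for A = 7.3: g* = 1 − 1/7.3 = 0.863.
Additional gain needed = 0.863 − 0.589 = 0.27.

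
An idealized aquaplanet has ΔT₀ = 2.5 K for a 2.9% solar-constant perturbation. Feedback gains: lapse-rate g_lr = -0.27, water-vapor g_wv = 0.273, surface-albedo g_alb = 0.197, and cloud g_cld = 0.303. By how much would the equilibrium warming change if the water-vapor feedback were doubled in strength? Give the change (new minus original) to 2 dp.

Original: g = 0.503, ΔT = 2.5/(1−0.503) = 5.0302 K.
With doubled water-vapor: g' = 0.776, ΔT' = 2.5/(1−0.776) = 11.1607 K.
Change = 11.1607 − 5.0302 = 6.13 K.

6.13 K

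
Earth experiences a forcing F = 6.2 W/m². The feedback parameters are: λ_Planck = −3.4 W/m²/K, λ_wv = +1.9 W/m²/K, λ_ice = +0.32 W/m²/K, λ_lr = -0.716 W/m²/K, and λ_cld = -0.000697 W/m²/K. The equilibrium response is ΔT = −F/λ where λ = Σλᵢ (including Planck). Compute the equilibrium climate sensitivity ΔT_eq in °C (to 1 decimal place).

Net feedback parameter λ = (−3.4) + (+1.9) + (+0.32) + (-0.716) + (-0.000697) = -1.896697 W/m²/K.
ΔT = −F/λ = −6.2/(-1.896697) = 3.3 °C.

3.3 °C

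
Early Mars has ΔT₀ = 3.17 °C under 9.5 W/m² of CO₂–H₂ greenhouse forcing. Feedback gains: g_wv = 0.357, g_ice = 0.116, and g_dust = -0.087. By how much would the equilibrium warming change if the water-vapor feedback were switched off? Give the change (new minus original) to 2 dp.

-1.90 °C

Original: g = 0.386, ΔT = 3.17/(1−0.386) = 5.1629 °C.
Without water-vapor: g' = 0.029, ΔT' = 3.17/(1−0.029) = 3.2647 °C.
Change = 3.2647 − 5.1629 = -1.90 °C.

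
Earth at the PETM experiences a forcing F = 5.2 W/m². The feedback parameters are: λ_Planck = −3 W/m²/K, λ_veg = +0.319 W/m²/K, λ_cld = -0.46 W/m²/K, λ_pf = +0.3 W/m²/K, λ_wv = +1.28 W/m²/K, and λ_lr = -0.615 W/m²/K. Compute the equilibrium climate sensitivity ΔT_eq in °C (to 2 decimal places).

Net feedback parameter λ = (−3) + (+0.319) + (-0.46) + (+0.3) + (+1.28) + (-0.615) = -2.176 W/m²/K.
ΔT = −F/λ = −5.2/(-2.176) = 2.39 °C.

2.39 °C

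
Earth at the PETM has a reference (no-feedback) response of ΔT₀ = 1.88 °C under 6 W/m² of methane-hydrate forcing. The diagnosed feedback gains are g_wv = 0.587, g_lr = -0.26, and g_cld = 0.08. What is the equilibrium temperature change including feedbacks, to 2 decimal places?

Total gain g = 0.587 − 0.26 + 0.08 = 0.407.
Amplification A = 1/(1 − 0.407) = 1.686.
ΔT = 1.88 × 1.686 = 3.17 °C.

3.17 °C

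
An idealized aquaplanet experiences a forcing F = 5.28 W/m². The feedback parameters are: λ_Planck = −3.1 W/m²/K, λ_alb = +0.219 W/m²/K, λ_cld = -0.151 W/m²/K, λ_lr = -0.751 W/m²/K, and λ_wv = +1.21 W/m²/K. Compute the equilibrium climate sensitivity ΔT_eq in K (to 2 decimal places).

Net feedback parameter λ = (−3.1) + (+0.219) + (-0.151) + (-0.751) + (+1.21) = -2.573 W/m²/K.
ΔT = −F/λ = −5.28/(-2.573) = 2.05 K.

2.05 K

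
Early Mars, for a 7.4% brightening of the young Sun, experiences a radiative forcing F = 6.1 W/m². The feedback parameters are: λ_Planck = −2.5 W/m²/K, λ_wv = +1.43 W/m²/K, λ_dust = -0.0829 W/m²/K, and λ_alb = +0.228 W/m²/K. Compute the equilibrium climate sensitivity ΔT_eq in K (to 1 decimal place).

Net feedback parameter λ = (−2.5) + (+1.43) + (-0.0829) + (+0.228) = -0.9249 W/m²/K.
ΔT = −F/λ = −6.1/(-0.9249) = 6.6 K.

6.6 K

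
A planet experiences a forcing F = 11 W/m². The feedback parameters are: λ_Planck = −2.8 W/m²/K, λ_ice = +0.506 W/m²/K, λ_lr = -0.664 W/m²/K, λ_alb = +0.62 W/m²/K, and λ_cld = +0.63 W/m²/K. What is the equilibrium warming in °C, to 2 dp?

6.44 °C

Net feedback parameter λ = (−2.8) + (+0.506) + (-0.664) + (+0.62) + (+0.63) = -1.708 W/m²/K.
ΔT = −F/λ = −11/(-1.708) = 6.44 °C.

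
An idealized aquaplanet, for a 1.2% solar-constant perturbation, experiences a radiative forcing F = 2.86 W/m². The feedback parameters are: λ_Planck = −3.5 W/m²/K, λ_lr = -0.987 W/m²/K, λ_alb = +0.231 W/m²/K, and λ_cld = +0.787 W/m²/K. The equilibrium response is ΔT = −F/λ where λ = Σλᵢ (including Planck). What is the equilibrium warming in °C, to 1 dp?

Net feedback parameter λ = (−3.5) + (-0.987) + (+0.231) + (+0.787) = -3.469 W/m²/K.
ΔT = −F/λ = −2.86/(-3.469) = 0.8 °C.

0.8 °C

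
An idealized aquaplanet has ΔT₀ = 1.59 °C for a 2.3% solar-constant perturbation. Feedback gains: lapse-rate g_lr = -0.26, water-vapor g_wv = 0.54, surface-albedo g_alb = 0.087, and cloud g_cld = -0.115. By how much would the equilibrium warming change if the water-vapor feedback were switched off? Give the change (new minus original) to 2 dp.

-0.89 °C

Original: g = 0.252, ΔT = 1.59/(1−0.252) = 2.1257 °C.
Without water-vapor: g' = -0.288, ΔT' = 1.59/(1+0.288) = 1.2345 °C.
Change = 1.2345 − 2.1257 = -0.89 °C.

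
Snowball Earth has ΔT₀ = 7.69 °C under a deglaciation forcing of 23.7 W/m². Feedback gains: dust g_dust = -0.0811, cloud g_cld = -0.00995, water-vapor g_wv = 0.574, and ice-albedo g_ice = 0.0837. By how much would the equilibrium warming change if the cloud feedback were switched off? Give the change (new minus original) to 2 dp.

Original: g = 0.56665, ΔT = 7.69/(1−0.56665) = 17.7455 °C.
Without cloud: g' = 0.5766, ΔT' = 7.69/(1−0.5766) = 18.1625 °C.
Change = 18.1625 − 17.7455 = 0.42 °C.

0.42 °C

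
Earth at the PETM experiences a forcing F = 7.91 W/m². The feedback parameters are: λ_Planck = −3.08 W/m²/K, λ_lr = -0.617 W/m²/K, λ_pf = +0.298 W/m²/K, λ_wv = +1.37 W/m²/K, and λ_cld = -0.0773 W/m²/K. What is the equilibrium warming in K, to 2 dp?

3.76 K

Net feedback parameter λ = (−3.08) + (-0.617) + (+0.298) + (+1.37) + (-0.0773) = -2.1063 W/m²/K.
ΔT = −F/λ = −7.91/(-2.1063) = 3.76 K.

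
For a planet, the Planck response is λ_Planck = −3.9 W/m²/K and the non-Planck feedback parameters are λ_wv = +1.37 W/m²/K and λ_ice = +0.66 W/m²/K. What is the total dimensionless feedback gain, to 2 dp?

0.52

Convert to gains: g_wv = 1.37/3.9 = 0.3513; g_ice = 0.66/3.9 = 0.1692.
Total gain g = 0.5205.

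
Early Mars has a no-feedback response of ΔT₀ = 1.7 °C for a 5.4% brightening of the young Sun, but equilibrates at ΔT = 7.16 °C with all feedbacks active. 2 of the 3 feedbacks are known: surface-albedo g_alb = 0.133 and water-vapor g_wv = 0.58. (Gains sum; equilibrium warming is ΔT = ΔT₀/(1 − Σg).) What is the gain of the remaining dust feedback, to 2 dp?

Amplification A = ΔT/ΔT₀ = 7.16/1.7 = 4.212.
Total gain g = 1 − 1/A = 1 − 1/4.212 = 0.7626.
Known gains sum to 0.133 + 0.58 = 0.713.
g_dust = 0.7626 − 0.713 = 0.05.

0.05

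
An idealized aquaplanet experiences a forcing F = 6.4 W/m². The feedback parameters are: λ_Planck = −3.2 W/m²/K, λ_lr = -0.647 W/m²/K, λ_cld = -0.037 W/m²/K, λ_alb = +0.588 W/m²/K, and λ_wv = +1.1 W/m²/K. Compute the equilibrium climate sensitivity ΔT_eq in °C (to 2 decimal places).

Net feedback parameter λ = (−3.2) + (-0.647) + (-0.037) + (+0.588) + (+1.1) = -2.196 W/m²/K.
ΔT = −F/λ = −6.4/(-2.196) = 2.91 °C.

2.91 °C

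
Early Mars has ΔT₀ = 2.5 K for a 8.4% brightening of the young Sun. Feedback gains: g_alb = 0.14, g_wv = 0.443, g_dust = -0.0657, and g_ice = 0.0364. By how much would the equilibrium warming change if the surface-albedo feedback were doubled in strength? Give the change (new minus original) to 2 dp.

Original: g = 0.5537, ΔT = 2.5/(1−0.5537) = 5.6016 K.
With doubled surface-albedo: g' = 0.6937, ΔT' = 2.5/(1−0.6937) = 8.1619 K.
Change = 8.1619 − 5.6016 = 2.56 K.

2.56 K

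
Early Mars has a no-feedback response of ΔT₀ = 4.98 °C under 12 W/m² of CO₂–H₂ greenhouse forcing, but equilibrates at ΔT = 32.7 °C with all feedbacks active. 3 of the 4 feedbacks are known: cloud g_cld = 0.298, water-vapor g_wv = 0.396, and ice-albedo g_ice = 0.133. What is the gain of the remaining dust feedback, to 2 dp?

0.02

Amplification A = ΔT/ΔT₀ = 32.7/4.98 = 6.566.
Total gain g = 1 − 1/A = 1 − 1/6.566 = 0.8477.
Known gains sum to 0.298 + 0.396 + 0.133 = 0.827.
g_dust = 0.8477 − 0.827 = 0.02.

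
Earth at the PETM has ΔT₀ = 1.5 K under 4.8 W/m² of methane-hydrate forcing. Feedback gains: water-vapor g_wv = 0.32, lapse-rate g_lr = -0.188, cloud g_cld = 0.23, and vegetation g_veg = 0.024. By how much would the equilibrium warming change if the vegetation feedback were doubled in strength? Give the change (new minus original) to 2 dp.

Original: g = 0.386, ΔT = 1.5/(1−0.386) = 2.4430 K.
With doubled vegetation: g' = 0.41, ΔT' = 1.5/(1−0.41) = 2.5424 K.
Change = 2.5424 − 2.4430 = 0.10 K.

0.10 K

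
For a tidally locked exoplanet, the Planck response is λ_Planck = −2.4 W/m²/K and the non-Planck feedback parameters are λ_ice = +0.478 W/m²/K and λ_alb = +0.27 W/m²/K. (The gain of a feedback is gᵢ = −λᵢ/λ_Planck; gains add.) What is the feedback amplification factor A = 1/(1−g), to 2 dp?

Convert to gains: g_ice = 0.478/2.4 = 0.1992; g_alb = 0.27/2.4 = 0.1125.
Total gain g = 0.3117.
A = 1/(1 − 0.3117) = 1.45.

1.45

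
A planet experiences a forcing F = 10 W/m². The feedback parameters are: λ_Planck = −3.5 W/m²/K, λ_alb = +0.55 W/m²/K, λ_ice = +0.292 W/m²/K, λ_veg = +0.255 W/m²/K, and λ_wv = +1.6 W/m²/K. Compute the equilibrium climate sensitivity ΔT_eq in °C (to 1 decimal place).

12.5 °C

Net feedback parameter λ = (−3.5) + (+0.55) + (+0.292) + (+0.255) + (+1.6) = -0.803 W/m²/K.
ΔT = −F/λ = −10/(-0.803) = 12.5 °C.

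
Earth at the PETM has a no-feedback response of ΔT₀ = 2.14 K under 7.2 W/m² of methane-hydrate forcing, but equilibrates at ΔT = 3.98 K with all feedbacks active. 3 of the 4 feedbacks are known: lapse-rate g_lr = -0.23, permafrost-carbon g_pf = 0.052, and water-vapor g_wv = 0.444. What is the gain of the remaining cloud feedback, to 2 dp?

0.20

Amplification A = ΔT/ΔT₀ = 3.98/2.14 = 1.86.
Total gain g = 1 − 1/A = 1 − 1/1.86 = 0.4624.
Known gains sum to -0.23 + 0.052 + 0.444 = 0.266.
g_cld = 0.4624 − 0.266 = 0.20.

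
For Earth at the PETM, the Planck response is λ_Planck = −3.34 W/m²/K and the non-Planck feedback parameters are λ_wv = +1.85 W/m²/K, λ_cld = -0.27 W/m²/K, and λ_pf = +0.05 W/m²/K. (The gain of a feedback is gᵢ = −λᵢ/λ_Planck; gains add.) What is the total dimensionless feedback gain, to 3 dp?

Convert to gains: g_wv = 1.85/3.34 = 0.5539; g_cld = -0.27/3.34 = -0.08084; g_pf = 0.05/3.34 = 0.01497.
Total gain g = 0.48803.

0.488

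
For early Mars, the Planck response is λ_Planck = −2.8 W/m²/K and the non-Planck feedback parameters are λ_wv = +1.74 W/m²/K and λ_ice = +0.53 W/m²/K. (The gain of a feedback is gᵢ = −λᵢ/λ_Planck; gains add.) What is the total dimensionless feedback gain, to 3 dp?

Convert to gains: g_wv = 1.74/2.8 = 0.6214; g_ice = 0.53/2.8 = 0.1893.
Total gain g = 0.8107.

0.811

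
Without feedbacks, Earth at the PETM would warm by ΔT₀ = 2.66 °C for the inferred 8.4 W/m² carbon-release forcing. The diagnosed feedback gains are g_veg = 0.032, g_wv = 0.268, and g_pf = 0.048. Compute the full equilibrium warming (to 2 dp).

Total gain g = 0.032 + 0.268 + 0.048 = 0.348.
Amplification A = 1/(1 − 0.348) = 1.534.
ΔT = 2.66 × 1.534 = 4.08 °C.

4.08 °C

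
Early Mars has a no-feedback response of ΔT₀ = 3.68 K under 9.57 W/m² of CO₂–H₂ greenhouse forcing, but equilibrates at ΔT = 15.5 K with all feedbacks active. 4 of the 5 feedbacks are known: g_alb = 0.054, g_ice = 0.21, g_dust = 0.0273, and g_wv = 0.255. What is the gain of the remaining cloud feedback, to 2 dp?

0.22

Amplification A = ΔT/ΔT₀ = 15.5/3.68 = 4.212.
Total gain g = 1 − 1/A = 1 − 1/4.212 = 0.7626.
Known gains sum to 0.054 + 0.21 + 0.0273 + 0.255 = 0.5463.
g_cld = 0.7626 − 0.5463 = 0.22.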